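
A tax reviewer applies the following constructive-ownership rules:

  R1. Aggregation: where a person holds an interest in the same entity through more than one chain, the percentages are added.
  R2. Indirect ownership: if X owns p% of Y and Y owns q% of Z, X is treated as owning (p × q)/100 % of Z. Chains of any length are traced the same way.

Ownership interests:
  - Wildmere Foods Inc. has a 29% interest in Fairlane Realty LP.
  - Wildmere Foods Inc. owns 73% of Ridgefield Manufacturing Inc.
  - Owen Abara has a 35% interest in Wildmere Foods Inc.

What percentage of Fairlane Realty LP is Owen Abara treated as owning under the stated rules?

Chain via Wildmere Foods Inc. (R2): 35% × 29% = 10.15% of Fairlane Realty LP.

10.15%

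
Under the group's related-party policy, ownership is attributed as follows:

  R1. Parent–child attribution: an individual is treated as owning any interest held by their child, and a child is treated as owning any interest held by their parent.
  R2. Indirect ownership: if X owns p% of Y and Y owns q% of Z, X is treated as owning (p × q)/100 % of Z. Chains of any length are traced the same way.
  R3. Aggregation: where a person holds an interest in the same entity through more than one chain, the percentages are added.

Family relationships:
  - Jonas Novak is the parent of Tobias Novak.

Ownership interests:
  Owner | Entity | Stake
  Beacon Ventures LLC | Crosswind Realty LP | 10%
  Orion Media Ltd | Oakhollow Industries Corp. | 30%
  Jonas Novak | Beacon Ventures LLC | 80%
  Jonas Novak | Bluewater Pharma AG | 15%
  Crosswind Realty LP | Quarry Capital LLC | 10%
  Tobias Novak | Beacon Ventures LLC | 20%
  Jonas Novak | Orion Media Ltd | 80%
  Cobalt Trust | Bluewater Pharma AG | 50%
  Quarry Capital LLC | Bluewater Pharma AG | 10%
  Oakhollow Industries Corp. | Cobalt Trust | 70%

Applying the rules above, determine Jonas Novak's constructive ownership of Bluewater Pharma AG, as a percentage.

By parent–child attribution (R1), Jonas Novak is treated as also owning Tobias Novak's interest in Beacon Ventures LLC, giving 80% + 20% = 100%.
Chain via Orion Media Ltd → Oakhollow Industries Corp. → Cobalt Trust (R2): 80% × 30% × 70% × 50% = 8.4% of Bluewater Pharma AG.
Chain via Beacon Ventures LLC → Crosswind Realty LP → Quarry Capital LLC (R2): 100% × 10% × 10% × 10% = 0.1% of Bluewater Pharma AG.
Direct interest in Bluewater Pharma AG: 15%.
Aggregating (R3): 8.4% + 0.1% + 15% = 23.5%.

23.5%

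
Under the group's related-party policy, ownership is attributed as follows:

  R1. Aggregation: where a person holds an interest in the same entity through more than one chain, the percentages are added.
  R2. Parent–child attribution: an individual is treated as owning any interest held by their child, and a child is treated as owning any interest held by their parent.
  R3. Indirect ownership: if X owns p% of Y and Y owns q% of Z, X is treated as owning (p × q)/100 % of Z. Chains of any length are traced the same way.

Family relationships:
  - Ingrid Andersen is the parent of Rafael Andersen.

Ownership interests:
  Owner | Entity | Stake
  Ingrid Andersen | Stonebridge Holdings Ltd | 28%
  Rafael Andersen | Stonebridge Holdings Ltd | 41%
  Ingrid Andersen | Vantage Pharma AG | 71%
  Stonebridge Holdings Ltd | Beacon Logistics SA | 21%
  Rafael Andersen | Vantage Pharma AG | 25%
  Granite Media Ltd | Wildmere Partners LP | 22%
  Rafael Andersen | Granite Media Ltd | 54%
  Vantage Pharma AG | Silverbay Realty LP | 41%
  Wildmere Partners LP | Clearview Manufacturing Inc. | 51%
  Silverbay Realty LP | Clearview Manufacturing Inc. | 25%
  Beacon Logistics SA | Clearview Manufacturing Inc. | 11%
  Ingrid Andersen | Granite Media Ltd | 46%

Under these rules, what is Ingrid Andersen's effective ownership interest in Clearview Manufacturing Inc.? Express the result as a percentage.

22.6539%

By parent–child attribution (R2), Ingrid Andersen is treated as also owning Rafael Andersen's interest in Granite Media Ltd, giving 46% + 54% = 100%.
By parent–child attribution (R2), Ingrid Andersen is treated as also owning Rafael Andersen's interest in Stonebridge Holdings Ltd, giving 28% + 41% = 69%.
By parent–child attribution (R2), Ingrid Andersen is treated as also owning Rafael Andersen's interest in Vantage Pharma AG, giving 71% + 25% = 96%.
Chain via Granite Media Ltd → Wildmere Partners LP (R3): 100% × 22% × 51% = 11.22% of Clearview Manufacturing Inc.
Chain via Stonebridge Holdings Ltd → Beacon Logistics SA (R3): 69% × 21% × 11% = 1.5939% of Clearview Manufacturing Inc.
Chain via Vantage Pharma AG → Silverbay Realty LP (R3): 96% × 41% × 25% = 9.84% of Clearview Manufacturing Inc.
Aggregating (R1): 11.22% + 1.5939% + 9.84% = 22.6539%.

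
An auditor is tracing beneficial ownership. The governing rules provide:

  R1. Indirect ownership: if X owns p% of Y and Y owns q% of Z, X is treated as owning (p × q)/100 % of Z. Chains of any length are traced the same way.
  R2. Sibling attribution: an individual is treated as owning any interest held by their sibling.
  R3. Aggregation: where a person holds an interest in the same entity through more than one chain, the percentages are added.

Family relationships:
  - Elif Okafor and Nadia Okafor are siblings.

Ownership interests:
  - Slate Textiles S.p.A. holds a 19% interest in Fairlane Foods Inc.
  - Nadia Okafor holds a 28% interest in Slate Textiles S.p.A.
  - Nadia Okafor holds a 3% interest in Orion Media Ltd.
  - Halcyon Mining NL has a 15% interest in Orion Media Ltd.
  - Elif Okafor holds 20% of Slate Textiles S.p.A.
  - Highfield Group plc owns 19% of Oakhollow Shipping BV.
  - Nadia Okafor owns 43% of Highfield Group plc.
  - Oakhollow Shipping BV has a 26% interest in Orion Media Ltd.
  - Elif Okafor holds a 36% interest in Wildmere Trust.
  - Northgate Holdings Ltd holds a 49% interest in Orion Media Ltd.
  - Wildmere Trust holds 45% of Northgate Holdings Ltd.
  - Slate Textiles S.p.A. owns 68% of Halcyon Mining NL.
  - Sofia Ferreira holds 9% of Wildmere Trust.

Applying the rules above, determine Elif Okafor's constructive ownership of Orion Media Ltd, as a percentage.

By sibling attribution (R2), Elif Okafor is treated as also owning Nadia Okafor's interest in Slate Textiles S.p.A, giving 20% + 28% = 48%.
By sibling attribution (R2), Elif Okafor is treated as owning Nadia Okafor's 43% interest in Highfield Group plc.
By sibling attribution (R2), Elif Okafor is treated as owning Nadia Okafor's 3% interest in Orion Media Ltd.
Chain via Wildmere Trust → Northgate Holdings Ltd (R1): 36% × 45% × 49% = 7.938% of Orion Media Ltd.
Chain via Slate Textiles S.p.A. → Halcyon Mining NL (R1): 48% × 68% × 15% = 4.896% of Orion Media Ltd.
Chain via Highfield Group plc → Oakhollow Shipping BV (R1): 43% × 19% × 26% = 2.1242% of Orion Media Ltd.
Direct interest in Orion Media Ltd: 3%.
Aggregating (R3): 7.938% + 4.896% + 2.1242% + 3% = 17.9582%.

17.9582%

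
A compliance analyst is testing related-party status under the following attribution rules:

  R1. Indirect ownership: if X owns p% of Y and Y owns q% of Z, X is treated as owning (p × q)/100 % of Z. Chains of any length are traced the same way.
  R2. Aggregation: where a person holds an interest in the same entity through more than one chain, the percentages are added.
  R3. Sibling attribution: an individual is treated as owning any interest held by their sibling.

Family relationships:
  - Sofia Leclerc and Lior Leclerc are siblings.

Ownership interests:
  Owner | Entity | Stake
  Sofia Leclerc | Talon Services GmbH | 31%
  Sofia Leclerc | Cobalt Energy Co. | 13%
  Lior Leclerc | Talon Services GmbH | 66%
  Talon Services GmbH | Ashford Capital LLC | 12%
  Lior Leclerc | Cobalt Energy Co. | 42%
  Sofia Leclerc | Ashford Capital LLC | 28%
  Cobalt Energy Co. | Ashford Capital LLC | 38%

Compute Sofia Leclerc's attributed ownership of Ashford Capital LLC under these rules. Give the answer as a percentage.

60.54%

By sibling attribution (R3), Sofia Leclerc is treated as also owning Lior Leclerc's interest in Talon Services GmbH, giving 31% + 66% = 97%.
By sibling attribution (R3), Sofia Leclerc is treated as also owning Lior Leclerc's interest in Cobalt Energy Co, giving 13% + 42% = 55%.
Chain via Talon Services GmbH (R1): 97% × 12% = 11.64% of Ashford Capital LLC.
Chain via Cobalt Energy Co. (R1): 55% × 38% = 20.9% of Ashford Capital LLC.
Direct interest in Ashford Capital LLC: 28%.
Aggregating (R2): 11.64% + 20.9% + 28% = 60.54%.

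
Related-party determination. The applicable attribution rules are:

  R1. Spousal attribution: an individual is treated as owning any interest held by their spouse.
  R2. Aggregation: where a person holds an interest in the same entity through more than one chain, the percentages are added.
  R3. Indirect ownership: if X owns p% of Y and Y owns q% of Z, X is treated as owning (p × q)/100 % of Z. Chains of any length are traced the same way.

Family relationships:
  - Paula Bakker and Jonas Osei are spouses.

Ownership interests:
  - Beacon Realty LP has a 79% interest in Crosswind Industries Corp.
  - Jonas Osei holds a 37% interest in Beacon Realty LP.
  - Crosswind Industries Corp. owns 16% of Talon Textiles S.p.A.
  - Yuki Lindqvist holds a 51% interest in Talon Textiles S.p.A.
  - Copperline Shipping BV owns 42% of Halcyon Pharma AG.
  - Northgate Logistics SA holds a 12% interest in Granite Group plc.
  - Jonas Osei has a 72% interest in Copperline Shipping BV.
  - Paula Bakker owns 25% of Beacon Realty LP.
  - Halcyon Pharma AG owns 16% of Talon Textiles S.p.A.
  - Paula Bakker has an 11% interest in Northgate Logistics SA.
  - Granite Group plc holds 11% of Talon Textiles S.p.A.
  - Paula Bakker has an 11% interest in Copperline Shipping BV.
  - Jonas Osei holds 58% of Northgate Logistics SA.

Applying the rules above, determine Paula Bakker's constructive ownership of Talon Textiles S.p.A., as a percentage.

14.3252%

By spousal attribution (R1), Paula Bakker is treated as also owning Jonas Osei's interest in Northgate Logistics SA, giving 11% + 58% = 69%.
By spousal attribution (R1), Paula Bakker is treated as also owning Jonas Osei's interest in Beacon Realty LP, giving 25% + 37% = 62%.
By spousal attribution (R1), Paula Bakker is treated as also owning Jonas Osei's interest in Copperline Shipping BV, giving 11% + 72% = 83%.
Chain via Northgate Logistics SA → Granite Group plc (R3): 69% × 12% × 11% = 0.9108% of Talon Textiles S.p.A.
Chain via Beacon Realty LP → Crosswind Industries Corp. (R3): 62% × 79% × 16% = 7.8368% of Talon Textiles S.p.A.
Chain via Copperline Shipping BV → Halcyon Pharma AG (R3): 83% × 42% × 16% = 5.5776% of Talon Textiles S.p.A.
Aggregating (R2): 0.9108% + 7.8368% + 5.5776% = 14.3252%.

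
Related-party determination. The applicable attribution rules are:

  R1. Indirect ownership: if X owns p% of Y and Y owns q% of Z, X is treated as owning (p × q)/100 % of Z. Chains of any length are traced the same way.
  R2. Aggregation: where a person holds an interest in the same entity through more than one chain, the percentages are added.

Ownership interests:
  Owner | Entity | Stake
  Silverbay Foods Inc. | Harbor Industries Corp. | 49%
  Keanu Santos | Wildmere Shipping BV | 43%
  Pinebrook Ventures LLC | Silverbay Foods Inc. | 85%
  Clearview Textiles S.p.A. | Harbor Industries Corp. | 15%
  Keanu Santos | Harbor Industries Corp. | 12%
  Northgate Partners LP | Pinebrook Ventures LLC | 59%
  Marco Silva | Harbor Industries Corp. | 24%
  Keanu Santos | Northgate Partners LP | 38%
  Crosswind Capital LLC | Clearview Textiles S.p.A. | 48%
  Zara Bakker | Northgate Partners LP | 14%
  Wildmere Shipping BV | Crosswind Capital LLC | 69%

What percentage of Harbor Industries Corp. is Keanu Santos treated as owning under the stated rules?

23.47417%

Chain via Northgate Partners LP → Pinebrook Ventures LLC → Silverbay Foods Inc. (R1): 38% × 59% × 85% × 49% = 9.33793% of Harbor Industries Corp.
Chain via Wildmere Shipping BV → Crosswind Capital LLC → Clearview Textiles S.p.A. (R1): 43% × 69% × 48% × 15% = 2.13624% of Harbor Industries Corp.
Direct interest in Harbor Industries Corp: 12%.
Aggregating (R2): 9.33793% + 2.13624% + 12% = 23.47417%.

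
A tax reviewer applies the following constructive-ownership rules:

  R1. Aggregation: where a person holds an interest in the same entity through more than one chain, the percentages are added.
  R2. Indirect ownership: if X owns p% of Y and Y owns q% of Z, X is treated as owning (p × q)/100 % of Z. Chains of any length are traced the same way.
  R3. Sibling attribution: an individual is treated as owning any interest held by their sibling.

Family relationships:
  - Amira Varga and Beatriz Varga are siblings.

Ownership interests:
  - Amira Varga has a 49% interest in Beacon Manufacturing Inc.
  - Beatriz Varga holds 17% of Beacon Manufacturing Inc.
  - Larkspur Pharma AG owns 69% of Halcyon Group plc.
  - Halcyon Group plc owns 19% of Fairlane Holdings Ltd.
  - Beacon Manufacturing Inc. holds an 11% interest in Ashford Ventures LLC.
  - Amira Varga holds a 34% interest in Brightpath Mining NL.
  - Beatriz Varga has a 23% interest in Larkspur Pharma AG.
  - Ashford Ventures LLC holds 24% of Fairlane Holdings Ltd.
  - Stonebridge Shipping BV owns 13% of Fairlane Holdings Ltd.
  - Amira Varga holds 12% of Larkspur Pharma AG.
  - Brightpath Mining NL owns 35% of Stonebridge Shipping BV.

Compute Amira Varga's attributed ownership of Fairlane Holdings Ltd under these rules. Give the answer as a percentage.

By sibling attribution (R3), Amira Varga is treated as also owning Beatriz Varga's interest in Beacon Manufacturing Inc, giving 49% + 17% = 66%.
By sibling attribution (R3), Amira Varga is treated as also owning Beatriz Varga's interest in Larkspur Pharma AG, giving 12% + 23% = 35%.
Chain via Beacon Manufacturing Inc. → Ashford Ventures LLC (R2): 66% × 11% × 24% = 1.7424% of Fairlane Holdings Ltd.
Chain via Brightpath Mining NL → Stonebridge Shipping BV (R2): 34% × 35% × 13% = 1.547% of Fairlane Holdings Ltd.
Chain via Larkspur Pharma AG → Halcyon Group plc (R2): 35% × 69% × 19% = 4.5885% of Fairlane Holdings Ltd.
Aggregating (R1): 1.7424% + 1.547% + 4.5885% = 7.8779%.

7.8779%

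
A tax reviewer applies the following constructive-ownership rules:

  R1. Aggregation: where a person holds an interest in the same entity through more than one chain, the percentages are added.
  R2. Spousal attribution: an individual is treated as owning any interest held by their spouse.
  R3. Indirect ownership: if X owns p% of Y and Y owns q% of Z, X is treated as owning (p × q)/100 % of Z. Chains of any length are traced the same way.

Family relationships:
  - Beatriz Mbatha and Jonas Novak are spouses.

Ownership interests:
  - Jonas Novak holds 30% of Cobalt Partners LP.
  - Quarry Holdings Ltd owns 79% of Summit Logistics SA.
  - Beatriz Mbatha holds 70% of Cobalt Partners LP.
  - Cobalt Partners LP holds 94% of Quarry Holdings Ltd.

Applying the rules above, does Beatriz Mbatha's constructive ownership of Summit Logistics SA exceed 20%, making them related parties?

Yes

By spousal attribution (R2), Beatriz Mbatha is treated as also owning Jonas Novak's interest in Cobalt Partners LP, giving 70% + 30% = 100%.
Chain via Cobalt Partners LP → Quarry Holdings Ltd (R3): 100% × 94% × 79% = 74.26% of Summit Logistics SA.
74.26% exceeds the 20% threshold, so Beatriz is a related party to Summit Logistics SA.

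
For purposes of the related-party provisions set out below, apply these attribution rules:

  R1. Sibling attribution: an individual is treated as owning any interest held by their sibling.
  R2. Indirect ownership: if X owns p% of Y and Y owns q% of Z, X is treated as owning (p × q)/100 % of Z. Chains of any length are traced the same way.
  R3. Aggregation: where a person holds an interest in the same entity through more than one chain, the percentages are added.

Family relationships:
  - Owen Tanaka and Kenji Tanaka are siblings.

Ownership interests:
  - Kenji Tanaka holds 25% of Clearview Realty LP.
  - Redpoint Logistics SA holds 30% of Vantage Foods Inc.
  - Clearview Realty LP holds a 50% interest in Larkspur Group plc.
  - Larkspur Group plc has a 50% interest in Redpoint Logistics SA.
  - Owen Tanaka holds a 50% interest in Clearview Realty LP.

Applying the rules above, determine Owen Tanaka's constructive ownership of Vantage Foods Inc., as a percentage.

By sibling attribution (R1), Owen Tanaka is treated as also owning Kenji Tanaka's interest in Clearview Realty LP, giving 50% + 25% = 75%.
Chain via Clearview Realty LP → Larkspur Group plc → Redpoint Logistics SA (R2): 75% × 50% × 50% × 30% = 5.625% of Vantage Foods Inc.

5.625%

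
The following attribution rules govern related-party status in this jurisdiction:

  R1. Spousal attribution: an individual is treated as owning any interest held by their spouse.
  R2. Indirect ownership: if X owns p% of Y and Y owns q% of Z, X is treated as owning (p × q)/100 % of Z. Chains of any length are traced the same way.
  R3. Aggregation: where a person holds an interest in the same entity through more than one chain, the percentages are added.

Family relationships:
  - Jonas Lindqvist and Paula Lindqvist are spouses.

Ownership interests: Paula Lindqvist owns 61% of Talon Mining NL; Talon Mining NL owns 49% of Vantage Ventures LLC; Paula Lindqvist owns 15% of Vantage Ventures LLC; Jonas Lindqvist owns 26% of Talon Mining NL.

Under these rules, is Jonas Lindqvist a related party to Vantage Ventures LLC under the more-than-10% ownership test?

By spousal attribution (R1), Jonas Lindqvist is treated as also owning Paula Lindqvist's interest in Talon Mining NL, giving 26% + 61% = 87%.
By spousal attribution (R1), Jonas Lindqvist is treated as owning Paula Lindqvist's 15% interest in Vantage Ventures LLC.
Chain via Talon Mining NL (R2): 87% × 49% = 42.63% of Vantage Ventures LLC.
Direct interest in Vantage Ventures LLC: 15%.
Aggregating (R3): 42.63% + 15% = 57.63%.
57.63% exceeds the 10% threshold, so Jonas is a related party to Vantage Ventures LLC.

Yes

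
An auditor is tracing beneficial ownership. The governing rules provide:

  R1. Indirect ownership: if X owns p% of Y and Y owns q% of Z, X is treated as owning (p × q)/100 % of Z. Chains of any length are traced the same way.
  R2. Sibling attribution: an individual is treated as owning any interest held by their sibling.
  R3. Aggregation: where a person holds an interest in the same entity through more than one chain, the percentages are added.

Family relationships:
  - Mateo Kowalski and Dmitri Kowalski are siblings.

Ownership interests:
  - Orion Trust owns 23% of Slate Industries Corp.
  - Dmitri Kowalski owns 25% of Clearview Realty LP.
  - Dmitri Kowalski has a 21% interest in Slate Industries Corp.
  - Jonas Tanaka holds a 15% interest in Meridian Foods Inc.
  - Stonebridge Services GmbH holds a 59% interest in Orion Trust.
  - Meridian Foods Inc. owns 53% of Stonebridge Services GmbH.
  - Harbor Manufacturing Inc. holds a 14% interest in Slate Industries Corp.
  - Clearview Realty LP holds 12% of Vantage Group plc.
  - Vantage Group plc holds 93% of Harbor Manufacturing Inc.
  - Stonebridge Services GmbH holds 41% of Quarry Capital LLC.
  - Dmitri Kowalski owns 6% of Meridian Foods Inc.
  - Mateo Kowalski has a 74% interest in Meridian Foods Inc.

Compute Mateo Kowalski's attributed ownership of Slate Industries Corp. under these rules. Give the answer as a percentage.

27.14428%

By sibling attribution (R2), Mateo Kowalski is treated as also owning Dmitri Kowalski's interest in Meridian Foods Inc, giving 74% + 6% = 80%.
By sibling attribution (R2), Mateo Kowalski is treated as owning Dmitri Kowalski's 25% interest in Clearview Realty LP.
By sibling attribution (R2), Mateo Kowalski is treated as owning Dmitri Kowalski's 21% interest in Slate Industries Corp.
Chain via Meridian Foods Inc. → Stonebridge Services GmbH → Orion Trust (R1): 80% × 53% × 59% × 23% = 5.75368% of Slate Industries Corp.
Chain via Clearview Realty LP → Vantage Group plc → Harbor Manufacturing Inc. (R1): 25% × 12% × 93% × 14% = 0.3906% of Slate Industries Corp.
Direct interest in Slate Industries Corp: 21%.
Aggregating (R3): 5.75368% + 0.3906% + 21% = 27.14428%.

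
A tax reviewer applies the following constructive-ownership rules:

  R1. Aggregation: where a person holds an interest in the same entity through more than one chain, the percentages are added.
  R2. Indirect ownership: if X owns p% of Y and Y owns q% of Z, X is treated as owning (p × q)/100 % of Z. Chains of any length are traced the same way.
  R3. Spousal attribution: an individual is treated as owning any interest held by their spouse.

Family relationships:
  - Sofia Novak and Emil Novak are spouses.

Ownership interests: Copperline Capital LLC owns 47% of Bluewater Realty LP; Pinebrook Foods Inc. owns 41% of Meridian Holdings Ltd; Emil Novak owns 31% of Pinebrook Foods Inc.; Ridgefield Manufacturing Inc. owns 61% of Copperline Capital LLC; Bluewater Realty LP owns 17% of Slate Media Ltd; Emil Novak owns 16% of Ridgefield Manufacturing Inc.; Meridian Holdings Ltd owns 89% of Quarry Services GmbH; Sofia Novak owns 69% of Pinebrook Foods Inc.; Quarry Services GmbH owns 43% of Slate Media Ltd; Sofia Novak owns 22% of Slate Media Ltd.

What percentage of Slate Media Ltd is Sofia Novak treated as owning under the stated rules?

By spousal attribution (R3), Sofia Novak is treated as also owning Emil Novak's interest in Pinebrook Foods Inc, giving 69% + 31% = 100%.
By spousal attribution (R3), Sofia Novak is treated as owning Emil Novak's 16% interest in Ridgefield Manufacturing Inc.
Chain via Pinebrook Foods Inc. → Meridian Holdings Ltd → Quarry Services GmbH (R2): 100% × 41% × 89% × 43% = 15.6907% of Slate Media Ltd.
Direct interest in Slate Media Ltd: 22%.
Chain via Ridgefield Manufacturing Inc. → Copperline Capital LLC → Bluewater Realty LP (R2): 16% × 61% × 47% × 17% = 0.779824% of Slate Media Ltd.
Aggregating (R1): 15.6907% + 22% + 0.779824% = 38.470524%.

38.470524%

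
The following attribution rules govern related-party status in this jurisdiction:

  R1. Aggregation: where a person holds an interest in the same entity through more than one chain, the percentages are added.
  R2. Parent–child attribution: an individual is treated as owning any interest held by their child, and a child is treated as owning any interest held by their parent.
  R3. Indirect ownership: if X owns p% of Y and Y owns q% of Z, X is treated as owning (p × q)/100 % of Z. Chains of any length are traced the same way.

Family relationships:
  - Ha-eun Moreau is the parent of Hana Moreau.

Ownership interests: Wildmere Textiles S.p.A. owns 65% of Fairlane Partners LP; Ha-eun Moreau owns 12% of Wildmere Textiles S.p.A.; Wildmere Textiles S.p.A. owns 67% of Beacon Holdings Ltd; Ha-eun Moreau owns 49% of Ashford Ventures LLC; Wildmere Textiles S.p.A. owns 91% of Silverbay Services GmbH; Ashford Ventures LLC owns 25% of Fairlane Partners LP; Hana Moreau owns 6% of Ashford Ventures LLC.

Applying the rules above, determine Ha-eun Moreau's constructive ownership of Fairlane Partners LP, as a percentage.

21.55%

By parent–child attribution (R2), Ha-eun Moreau is treated as also owning Hana Moreau's interest in Ashford Ventures LLC, giving 49% + 6% = 55%.
Chain via Ashford Ventures LLC (R3): 55% × 25% = 13.75% of Fairlane Partners LP.
Chain via Wildmere Textiles S.p.A. (R3): 12% × 65% = 7.8% of Fairlane Partners LP.
Aggregating (R1): 13.75% + 7.8% = 21.55%.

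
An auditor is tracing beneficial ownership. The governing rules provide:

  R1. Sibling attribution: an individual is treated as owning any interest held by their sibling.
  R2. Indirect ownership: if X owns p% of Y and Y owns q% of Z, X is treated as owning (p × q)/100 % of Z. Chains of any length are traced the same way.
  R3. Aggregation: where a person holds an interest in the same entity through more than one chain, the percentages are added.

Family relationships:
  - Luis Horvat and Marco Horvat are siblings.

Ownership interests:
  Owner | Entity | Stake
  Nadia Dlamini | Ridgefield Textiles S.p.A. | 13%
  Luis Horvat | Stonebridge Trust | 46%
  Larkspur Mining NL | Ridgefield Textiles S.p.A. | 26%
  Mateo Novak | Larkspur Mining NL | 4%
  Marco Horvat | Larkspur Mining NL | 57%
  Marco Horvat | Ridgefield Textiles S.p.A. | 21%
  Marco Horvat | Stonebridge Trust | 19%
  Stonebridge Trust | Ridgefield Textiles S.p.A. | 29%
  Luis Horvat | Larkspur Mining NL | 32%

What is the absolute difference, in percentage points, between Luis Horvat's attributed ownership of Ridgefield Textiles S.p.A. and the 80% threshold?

By sibling attribution (R1), Luis Horvat is treated as also owning Marco Horvat's interest in Larkspur Mining NL, giving 32% + 57% = 89%.
By sibling attribution (R1), Luis Horvat is treated as also owning Marco Horvat's interest in Stonebridge Trust, giving 46% + 19% = 65%.
By sibling attribution (R1), Luis Horvat is treated as owning Marco Horvat's 21% interest in Ridgefield Textiles S.p.A.
Chain via Larkspur Mining NL (R2): 89% × 26% = 23.14% of Ridgefield Textiles S.p.A.
Chain via Stonebridge Trust (R2): 65% × 29% = 18.85% of Ridgefield Textiles S.p.A.
Direct interest in Ridgefield Textiles S.p.A: 21%.
Aggregating (R3): 23.14% + 18.85% + 21% = 62.99%.
62.99% falls short of the 80% threshold by 17.01 percentage points.

17.01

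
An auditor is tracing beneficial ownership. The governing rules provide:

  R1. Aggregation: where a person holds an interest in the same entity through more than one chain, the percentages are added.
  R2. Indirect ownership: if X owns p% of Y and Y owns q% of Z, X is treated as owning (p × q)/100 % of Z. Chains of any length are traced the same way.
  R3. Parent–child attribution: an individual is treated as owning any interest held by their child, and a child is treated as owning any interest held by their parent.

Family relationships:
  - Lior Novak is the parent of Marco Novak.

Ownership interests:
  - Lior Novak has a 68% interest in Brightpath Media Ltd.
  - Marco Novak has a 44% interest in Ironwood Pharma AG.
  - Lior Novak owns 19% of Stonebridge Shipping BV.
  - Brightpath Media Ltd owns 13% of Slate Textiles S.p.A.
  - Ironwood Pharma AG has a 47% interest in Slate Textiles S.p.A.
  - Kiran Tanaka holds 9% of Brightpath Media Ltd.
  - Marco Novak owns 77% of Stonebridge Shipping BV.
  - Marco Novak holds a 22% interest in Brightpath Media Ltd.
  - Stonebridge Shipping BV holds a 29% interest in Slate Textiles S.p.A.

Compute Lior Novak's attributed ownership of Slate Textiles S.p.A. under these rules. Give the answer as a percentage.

By parent–child attribution (R3), Lior Novak is treated as also owning Marco Novak's interest in Stonebridge Shipping BV, giving 19% + 77% = 96%.
By parent–child attribution (R3), Lior Novak is treated as also owning Marco Novak's interest in Brightpath Media Ltd, giving 68% + 22% = 90%.
By parent–child attribution (R3), Lior Novak is treated as owning Marco Novak's 44% interest in Ironwood Pharma AG.
Chain via Stonebridge Shipping BV (R2): 96% × 29% = 27.84% of Slate Textiles S.p.A.
Chain via Brightpath Media Ltd (R2): 90% × 13% = 11.7% of Slate Textiles S.p.A.
Chain via Ironwood Pharma AG (R2): 44% × 47% = 20.68% of Slate Textiles S.p.A.
Aggregating (R1): 27.84% + 11.7% + 20.68% = 60.22%.

60.22%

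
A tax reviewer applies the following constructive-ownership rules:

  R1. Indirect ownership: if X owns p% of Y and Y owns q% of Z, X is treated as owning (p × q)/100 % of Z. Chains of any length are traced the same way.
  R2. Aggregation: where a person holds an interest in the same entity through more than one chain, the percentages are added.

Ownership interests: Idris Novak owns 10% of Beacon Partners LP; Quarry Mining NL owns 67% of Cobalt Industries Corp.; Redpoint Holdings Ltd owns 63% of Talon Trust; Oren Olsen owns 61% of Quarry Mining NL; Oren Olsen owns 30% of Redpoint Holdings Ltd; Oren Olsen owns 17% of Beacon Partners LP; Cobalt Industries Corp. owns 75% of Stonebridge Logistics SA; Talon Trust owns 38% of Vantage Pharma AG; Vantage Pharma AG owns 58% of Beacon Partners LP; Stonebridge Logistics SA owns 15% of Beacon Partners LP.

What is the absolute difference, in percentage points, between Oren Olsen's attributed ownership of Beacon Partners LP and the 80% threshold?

54.236565

Chain via Quarry Mining NL → Cobalt Industries Corp. → Stonebridge Logistics SA (R1): 61% × 67% × 75% × 15% = 4.597875% of Beacon Partners LP.
Chain via Redpoint Holdings Ltd → Talon Trust → Vantage Pharma AG (R1): 30% × 63% × 38% × 58% = 4.16556% of Beacon Partners LP.
Direct interest in Beacon Partners LP: 17%.
Aggregating (R2): 4.597875% + 4.16556% + 17% = 25.763435%.
25.763435% falls short of the 80% threshold by 54.236565 percentage points.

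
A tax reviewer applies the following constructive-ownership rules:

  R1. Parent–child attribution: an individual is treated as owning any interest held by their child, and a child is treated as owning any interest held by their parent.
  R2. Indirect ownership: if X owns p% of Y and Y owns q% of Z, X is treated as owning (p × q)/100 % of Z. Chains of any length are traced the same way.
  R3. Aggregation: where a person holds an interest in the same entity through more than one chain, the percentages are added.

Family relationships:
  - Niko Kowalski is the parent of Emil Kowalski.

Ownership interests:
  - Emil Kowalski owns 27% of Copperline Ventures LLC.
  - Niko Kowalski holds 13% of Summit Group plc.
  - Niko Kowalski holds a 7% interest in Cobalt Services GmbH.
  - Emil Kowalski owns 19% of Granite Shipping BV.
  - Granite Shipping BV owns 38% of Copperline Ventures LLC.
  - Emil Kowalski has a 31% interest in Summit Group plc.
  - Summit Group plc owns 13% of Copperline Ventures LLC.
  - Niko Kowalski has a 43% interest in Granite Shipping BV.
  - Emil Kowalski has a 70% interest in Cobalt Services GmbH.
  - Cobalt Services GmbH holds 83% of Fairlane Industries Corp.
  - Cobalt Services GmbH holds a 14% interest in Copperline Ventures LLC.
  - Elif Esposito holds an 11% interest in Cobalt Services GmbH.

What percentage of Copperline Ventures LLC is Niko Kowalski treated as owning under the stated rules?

By parent–child attribution (R1), Niko Kowalski is treated as also owning Emil Kowalski's interest in Summit Group plc, giving 13% + 31% = 44%.
By parent–child attribution (R1), Niko Kowalski is treated as also owning Emil Kowalski's interest in Granite Shipping BV, giving 43% + 19% = 62%.
By parent–child attribution (R1), Niko Kowalski is treated as also owning Emil Kowalski's interest in Cobalt Services GmbH, giving 7% + 70% = 77%.
By parent–child attribution (R1), Niko Kowalski is treated as owning Emil Kowalski's 27% interest in Copperline Ventures LLC.
Chain via Summit Group plc (R2): 44% × 13% = 5.72% of Copperline Ventures LLC.
Chain via Granite Shipping BV (R2): 62% × 38% = 23.56% of Copperline Ventures LLC.
Chain via Cobalt Services GmbH (R2): 77% × 14% = 10.78% of Copperline Ventures LLC.
Direct interest in Copperline Ventures LLC: 27%.
Aggregating (R3): 5.72% + 23.56% + 10.78% + 27% = 67.06%.

67.06%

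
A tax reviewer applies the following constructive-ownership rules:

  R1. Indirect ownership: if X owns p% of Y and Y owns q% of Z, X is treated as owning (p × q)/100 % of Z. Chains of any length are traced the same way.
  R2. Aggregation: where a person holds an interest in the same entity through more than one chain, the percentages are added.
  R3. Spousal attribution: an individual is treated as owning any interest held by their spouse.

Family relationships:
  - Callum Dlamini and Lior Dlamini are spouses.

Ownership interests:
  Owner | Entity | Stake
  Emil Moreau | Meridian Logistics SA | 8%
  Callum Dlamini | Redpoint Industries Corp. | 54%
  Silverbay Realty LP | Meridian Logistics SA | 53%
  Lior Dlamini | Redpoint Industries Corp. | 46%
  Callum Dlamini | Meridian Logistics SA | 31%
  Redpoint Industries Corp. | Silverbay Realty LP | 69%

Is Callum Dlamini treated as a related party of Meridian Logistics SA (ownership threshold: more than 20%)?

By spousal attribution (R3), Callum Dlamini is treated as also owning Lior Dlamini's interest in Redpoint Industries Corp, giving 54% + 46% = 100%.
Chain via Redpoint Industries Corp. → Silverbay Realty LP (R1): 100% × 69% × 53% = 36.57% of Meridian Logistics SA.
Direct interest in Meridian Logistics SA: 31%.
Aggregating (R2): 36.57% + 31% = 67.57%.
67.57% exceeds the 20% threshold, so Callum is a related party to Meridian Logistics SA.

Yes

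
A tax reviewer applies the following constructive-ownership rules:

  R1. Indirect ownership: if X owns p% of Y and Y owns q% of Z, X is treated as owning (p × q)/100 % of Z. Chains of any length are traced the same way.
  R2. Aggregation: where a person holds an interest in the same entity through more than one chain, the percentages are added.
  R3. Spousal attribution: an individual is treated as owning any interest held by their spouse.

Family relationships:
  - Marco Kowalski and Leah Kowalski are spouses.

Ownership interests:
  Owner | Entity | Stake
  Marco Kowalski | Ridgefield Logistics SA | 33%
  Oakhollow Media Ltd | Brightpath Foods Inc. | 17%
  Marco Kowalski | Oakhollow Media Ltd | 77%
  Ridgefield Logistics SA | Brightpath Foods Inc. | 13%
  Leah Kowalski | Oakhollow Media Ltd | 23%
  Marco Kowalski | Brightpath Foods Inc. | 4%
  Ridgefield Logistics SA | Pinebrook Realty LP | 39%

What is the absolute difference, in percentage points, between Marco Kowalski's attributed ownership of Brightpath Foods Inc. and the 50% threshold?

24.71

By spousal attribution (R3), Marco Kowalski is treated as also owning Leah Kowalski's interest in Oakhollow Media Ltd, giving 77% + 23% = 100%.
Chain via Ridgefield Logistics SA (R1): 33% × 13% = 4.29% of Brightpath Foods Inc.
Chain via Oakhollow Media Ltd (R1): 100% × 17% = 17% of Brightpath Foods Inc.
Direct interest in Brightpath Foods Inc: 4%.
Aggregating (R2): 4.29% + 17% + 4% = 25.29%.
25.29% falls short of the 50% threshold by 24.71 percentage points.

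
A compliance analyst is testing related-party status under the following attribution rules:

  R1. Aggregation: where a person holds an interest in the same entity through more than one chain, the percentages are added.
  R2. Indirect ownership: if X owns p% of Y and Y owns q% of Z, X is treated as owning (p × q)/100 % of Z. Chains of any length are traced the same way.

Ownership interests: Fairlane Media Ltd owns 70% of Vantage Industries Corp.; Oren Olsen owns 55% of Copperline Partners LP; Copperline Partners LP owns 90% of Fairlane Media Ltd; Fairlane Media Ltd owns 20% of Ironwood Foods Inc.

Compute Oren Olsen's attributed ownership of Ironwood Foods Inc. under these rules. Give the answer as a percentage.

9.9%

Chain via Copperline Partners LP → Fairlane Media Ltd (R2): 55% × 90% × 20% = 9.9% of Ironwood Foods Inc.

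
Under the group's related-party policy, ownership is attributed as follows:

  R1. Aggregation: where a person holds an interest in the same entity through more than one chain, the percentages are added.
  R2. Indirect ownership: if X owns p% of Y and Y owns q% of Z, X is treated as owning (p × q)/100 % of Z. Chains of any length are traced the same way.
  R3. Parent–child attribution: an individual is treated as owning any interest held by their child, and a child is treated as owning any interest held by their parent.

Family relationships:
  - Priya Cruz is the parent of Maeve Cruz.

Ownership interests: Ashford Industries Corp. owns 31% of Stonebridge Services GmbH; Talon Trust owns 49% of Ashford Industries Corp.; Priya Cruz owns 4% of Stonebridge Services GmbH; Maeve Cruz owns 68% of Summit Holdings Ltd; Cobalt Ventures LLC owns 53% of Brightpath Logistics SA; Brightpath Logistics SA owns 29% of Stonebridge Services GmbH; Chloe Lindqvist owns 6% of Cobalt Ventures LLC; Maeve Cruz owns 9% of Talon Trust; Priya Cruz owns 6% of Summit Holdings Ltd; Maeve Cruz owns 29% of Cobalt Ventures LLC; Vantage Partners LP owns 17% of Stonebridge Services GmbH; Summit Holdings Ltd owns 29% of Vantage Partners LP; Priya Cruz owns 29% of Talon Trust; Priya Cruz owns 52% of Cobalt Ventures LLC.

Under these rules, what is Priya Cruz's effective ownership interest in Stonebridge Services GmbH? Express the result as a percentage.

25.8701%

By parent–child attribution (R3), Priya Cruz is treated as also owning Maeve Cruz's interest in Summit Holdings Ltd, giving 6% + 68% = 74%.
By parent–child attribution (R3), Priya Cruz is treated as also owning Maeve Cruz's interest in Talon Trust, giving 29% + 9% = 38%.
By parent–child attribution (R3), Priya Cruz is treated as also owning Maeve Cruz's interest in Cobalt Ventures LLC, giving 52% + 29% = 81%.
Chain via Summit Holdings Ltd → Vantage Partners LP (R2): 74% × 29% × 17% = 3.6482% of Stonebridge Services GmbH.
Chain via Talon Trust → Ashford Industries Corp. (R2): 38% × 49% × 31% = 5.7722% of Stonebridge Services GmbH.
Chain via Cobalt Ventures LLC → Brightpath Logistics SA (R2): 81% × 53% × 29% = 12.4497% of Stonebridge Services GmbH.
Direct interest in Stonebridge Services GmbH: 4%.
Aggregating (R1): 3.6482% + 5.7722% + 12.4497% + 4% = 25.8701%.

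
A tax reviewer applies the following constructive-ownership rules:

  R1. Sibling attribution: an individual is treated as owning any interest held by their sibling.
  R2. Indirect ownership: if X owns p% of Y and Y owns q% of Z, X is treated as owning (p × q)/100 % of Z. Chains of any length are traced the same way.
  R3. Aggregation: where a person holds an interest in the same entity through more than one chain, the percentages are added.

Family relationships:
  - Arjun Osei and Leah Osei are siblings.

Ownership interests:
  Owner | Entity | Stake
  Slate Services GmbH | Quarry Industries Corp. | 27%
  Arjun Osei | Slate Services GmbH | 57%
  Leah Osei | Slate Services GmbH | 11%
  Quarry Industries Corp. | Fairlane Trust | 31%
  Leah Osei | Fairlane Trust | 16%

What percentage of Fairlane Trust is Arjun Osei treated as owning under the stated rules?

21.6916%

By sibling attribution (R1), Arjun Osei is treated as also owning Leah Osei's interest in Slate Services GmbH, giving 57% + 11% = 68%.
By sibling attribution (R1), Arjun Osei is treated as owning Leah Osei's 16% interest in Fairlane Trust.
Chain via Slate Services GmbH → Quarry Industries Corp. (R2): 68% × 27% × 31% = 5.6916% of Fairlane Trust.
Direct interest in Fairlane Trust: 16%.
Aggregating (R3): 5.6916% + 16% = 21.6916%.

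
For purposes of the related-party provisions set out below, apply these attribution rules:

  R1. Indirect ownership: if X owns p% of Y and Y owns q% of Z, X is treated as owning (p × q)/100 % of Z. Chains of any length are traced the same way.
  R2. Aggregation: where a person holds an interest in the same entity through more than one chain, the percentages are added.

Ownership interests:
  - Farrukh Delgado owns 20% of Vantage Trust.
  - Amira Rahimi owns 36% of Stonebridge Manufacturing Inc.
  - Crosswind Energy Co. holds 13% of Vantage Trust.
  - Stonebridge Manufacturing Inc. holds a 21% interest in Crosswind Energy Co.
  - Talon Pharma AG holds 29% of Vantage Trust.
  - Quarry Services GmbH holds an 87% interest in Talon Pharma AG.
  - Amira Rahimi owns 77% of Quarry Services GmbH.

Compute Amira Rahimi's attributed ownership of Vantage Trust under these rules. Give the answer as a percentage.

Chain via Stonebridge Manufacturing Inc. → Crosswind Energy Co. (R1): 36% × 21% × 13% = 0.9828% of Vantage Trust.
Chain via Quarry Services GmbH → Talon Pharma AG (R1): 77% × 87% × 29% = 19.4271% of Vantage Trust.
Aggregating (R2): 0.9828% + 19.4271% = 20.4099%.

20.4099%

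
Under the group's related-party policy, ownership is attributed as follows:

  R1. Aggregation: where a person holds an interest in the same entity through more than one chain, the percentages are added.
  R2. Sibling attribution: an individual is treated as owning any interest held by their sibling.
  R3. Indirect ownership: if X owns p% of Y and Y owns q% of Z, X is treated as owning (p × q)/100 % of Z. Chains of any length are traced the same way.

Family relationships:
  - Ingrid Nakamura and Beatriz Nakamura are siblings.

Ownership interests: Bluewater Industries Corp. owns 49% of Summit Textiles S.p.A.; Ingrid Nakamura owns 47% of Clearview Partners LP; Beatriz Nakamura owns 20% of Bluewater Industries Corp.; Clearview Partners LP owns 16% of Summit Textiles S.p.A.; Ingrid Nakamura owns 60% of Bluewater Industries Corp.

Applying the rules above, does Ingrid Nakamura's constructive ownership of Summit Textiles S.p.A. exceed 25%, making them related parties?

Yes

By sibling attribution (R2), Ingrid Nakamura is treated as also owning Beatriz Nakamura's interest in Bluewater Industries Corp, giving 60% + 20% = 80%.
Chain via Bluewater Industries Corp. (R3): 80% × 49% = 39.2% of Summit Textiles S.p.A.
Chain via Clearview Partners LP (R3): 47% × 16% = 7.52% of Summit Textiles S.p.A.
Aggregating (R1): 39.2% + 7.52% = 46.72%.
46.72% exceeds the 25% threshold, so Ingrid is a related party to Summit Textiles S.p.A.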